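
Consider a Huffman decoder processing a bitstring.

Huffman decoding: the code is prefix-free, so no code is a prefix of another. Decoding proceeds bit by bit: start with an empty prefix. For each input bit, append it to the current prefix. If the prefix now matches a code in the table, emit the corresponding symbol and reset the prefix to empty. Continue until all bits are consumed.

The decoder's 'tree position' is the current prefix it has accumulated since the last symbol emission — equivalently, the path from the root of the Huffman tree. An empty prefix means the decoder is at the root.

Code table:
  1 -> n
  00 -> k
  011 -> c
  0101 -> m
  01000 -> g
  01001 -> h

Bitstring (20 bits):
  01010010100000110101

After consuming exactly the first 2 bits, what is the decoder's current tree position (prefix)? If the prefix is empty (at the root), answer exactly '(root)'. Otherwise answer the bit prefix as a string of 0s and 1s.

Bit 0: prefix='0' (no match yet)
Bit 1: prefix='01' (no match yet)

Answer: 01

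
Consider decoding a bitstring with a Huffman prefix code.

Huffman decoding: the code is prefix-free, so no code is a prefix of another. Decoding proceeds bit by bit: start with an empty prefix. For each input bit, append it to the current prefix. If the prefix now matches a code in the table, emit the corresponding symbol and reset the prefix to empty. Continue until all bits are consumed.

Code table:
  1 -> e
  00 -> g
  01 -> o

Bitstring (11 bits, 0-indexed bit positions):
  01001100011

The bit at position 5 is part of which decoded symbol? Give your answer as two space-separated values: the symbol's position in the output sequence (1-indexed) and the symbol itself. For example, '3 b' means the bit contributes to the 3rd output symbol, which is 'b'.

Answer: 4 e

Derivation:
Bit 0: prefix='0' (no match yet)
Bit 1: prefix='01' -> emit 'o', reset
Bit 2: prefix='0' (no match yet)
Bit 3: prefix='00' -> emit 'g', reset
Bit 4: prefix='1' -> emit 'e', reset
Bit 5: prefix='1' -> emit 'e', reset
Bit 6: prefix='0' (no match yet)
Bit 7: prefix='00' -> emit 'g', reset
Bit 8: prefix='0' (no match yet)
Bit 9: prefix='01' -> emit 'o', reset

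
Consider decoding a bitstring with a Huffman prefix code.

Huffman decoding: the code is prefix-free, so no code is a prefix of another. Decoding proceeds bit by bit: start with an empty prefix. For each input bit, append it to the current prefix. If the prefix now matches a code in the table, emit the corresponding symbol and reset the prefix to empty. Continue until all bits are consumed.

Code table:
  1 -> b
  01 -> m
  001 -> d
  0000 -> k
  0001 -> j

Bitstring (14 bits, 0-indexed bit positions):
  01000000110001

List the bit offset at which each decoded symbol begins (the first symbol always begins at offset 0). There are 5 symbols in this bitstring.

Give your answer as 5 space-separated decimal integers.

Answer: 0 2 6 9 10

Derivation:
Bit 0: prefix='0' (no match yet)
Bit 1: prefix='01' -> emit 'm', reset
Bit 2: prefix='0' (no match yet)
Bit 3: prefix='00' (no match yet)
Bit 4: prefix='000' (no match yet)
Bit 5: prefix='0000' -> emit 'k', reset
Bit 6: prefix='0' (no match yet)
Bit 7: prefix='00' (no match yet)
Bit 8: prefix='001' -> emit 'd', reset
Bit 9: prefix='1' -> emit 'b', reset
Bit 10: prefix='0' (no match yet)
Bit 11: prefix='00' (no match yet)
Bit 12: prefix='000' (no match yet)
Bit 13: prefix='0001' -> emit 'j', reset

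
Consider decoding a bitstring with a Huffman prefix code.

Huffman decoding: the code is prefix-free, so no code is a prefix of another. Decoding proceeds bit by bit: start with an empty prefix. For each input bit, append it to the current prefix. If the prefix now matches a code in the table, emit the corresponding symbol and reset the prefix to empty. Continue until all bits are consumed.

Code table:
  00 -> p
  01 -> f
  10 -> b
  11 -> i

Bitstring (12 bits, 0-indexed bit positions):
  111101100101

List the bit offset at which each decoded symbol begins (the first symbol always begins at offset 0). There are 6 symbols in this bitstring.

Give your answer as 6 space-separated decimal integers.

Bit 0: prefix='1' (no match yet)
Bit 1: prefix='11' -> emit 'i', reset
Bit 2: prefix='1' (no match yet)
Bit 3: prefix='11' -> emit 'i', reset
Bit 4: prefix='0' (no match yet)
Bit 5: prefix='01' -> emit 'f', reset
Bit 6: prefix='1' (no match yet)
Bit 7: prefix='10' -> emit 'b', reset
Bit 8: prefix='0' (no match yet)
Bit 9: prefix='01' -> emit 'f', reset
Bit 10: prefix='0' (no match yet)
Bit 11: prefix='01' -> emit 'f', reset

Answer: 0 2 4 6 8 10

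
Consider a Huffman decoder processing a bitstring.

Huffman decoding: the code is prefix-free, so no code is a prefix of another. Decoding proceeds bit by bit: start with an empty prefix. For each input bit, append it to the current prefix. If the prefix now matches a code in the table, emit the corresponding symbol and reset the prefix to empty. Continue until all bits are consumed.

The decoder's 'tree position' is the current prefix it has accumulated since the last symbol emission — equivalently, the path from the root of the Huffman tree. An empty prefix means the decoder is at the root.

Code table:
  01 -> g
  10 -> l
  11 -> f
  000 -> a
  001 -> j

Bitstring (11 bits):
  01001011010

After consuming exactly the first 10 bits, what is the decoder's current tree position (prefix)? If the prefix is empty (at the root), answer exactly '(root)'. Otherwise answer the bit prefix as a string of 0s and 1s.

Answer: 1

Derivation:
Bit 0: prefix='0' (no match yet)
Bit 1: prefix='01' -> emit 'g', reset
Bit 2: prefix='0' (no match yet)
Bit 3: prefix='00' (no match yet)
Bit 4: prefix='001' -> emit 'j', reset
Bit 5: prefix='0' (no match yet)
Bit 6: prefix='01' -> emit 'g', reset
Bit 7: prefix='1' (no match yet)
Bit 8: prefix='10' -> emit 'l', reset
Bit 9: prefix='1' (no match yet)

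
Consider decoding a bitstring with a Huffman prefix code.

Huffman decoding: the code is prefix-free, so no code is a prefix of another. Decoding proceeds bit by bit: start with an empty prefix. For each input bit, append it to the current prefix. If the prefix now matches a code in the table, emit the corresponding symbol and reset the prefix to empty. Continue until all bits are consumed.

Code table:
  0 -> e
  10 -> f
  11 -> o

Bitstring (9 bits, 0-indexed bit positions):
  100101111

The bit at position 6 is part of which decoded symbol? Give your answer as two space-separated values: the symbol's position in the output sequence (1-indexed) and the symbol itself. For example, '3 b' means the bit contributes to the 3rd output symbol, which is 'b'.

Bit 0: prefix='1' (no match yet)
Bit 1: prefix='10' -> emit 'f', reset
Bit 2: prefix='0' -> emit 'e', reset
Bit 3: prefix='1' (no match yet)
Bit 4: prefix='10' -> emit 'f', reset
Bit 5: prefix='1' (no match yet)
Bit 6: prefix='11' -> emit 'o', reset
Bit 7: prefix='1' (no match yet)
Bit 8: prefix='11' -> emit 'o', reset

Answer: 4 o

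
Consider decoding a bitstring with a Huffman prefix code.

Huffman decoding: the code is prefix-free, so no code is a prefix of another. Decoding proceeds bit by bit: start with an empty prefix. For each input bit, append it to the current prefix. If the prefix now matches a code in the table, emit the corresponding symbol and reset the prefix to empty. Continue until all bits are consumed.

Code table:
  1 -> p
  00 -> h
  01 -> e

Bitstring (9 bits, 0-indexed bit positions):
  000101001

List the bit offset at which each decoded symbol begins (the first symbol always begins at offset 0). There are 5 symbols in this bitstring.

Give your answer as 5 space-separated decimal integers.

Bit 0: prefix='0' (no match yet)
Bit 1: prefix='00' -> emit 'h', reset
Bit 2: prefix='0' (no match yet)
Bit 3: prefix='01' -> emit 'e', reset
Bit 4: prefix='0' (no match yet)
Bit 5: prefix='01' -> emit 'e', reset
Bit 6: prefix='0' (no match yet)
Bit 7: prefix='00' -> emit 'h', reset
Bit 8: prefix='1' -> emit 'p', reset

Answer: 0 2 4 6 8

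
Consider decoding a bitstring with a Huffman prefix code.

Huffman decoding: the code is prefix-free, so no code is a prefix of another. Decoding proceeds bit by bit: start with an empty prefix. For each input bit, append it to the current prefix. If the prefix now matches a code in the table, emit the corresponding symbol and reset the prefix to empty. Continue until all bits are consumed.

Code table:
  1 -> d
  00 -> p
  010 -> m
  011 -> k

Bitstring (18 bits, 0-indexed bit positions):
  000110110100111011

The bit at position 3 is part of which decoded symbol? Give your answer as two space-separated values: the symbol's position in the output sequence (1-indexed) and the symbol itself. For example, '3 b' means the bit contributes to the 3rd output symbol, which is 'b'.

Bit 0: prefix='0' (no match yet)
Bit 1: prefix='00' -> emit 'p', reset
Bit 2: prefix='0' (no match yet)
Bit 3: prefix='01' (no match yet)
Bit 4: prefix='011' -> emit 'k', reset
Bit 5: prefix='0' (no match yet)
Bit 6: prefix='01' (no match yet)
Bit 7: prefix='011' -> emit 'k', reset

Answer: 2 k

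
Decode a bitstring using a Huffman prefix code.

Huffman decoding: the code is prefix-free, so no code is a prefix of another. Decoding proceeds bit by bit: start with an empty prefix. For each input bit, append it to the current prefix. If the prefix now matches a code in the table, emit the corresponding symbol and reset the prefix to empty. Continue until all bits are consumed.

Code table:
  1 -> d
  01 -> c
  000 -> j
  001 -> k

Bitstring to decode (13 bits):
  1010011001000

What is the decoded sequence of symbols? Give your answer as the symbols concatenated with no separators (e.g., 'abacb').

Bit 0: prefix='1' -> emit 'd', reset
Bit 1: prefix='0' (no match yet)
Bit 2: prefix='01' -> emit 'c', reset
Bit 3: prefix='0' (no match yet)
Bit 4: prefix='00' (no match yet)
Bit 5: prefix='001' -> emit 'k', reset
Bit 6: prefix='1' -> emit 'd', reset
Bit 7: prefix='0' (no match yet)
Bit 8: prefix='00' (no match yet)
Bit 9: prefix='001' -> emit 'k', reset
Bit 10: prefix='0' (no match yet)
Bit 11: prefix='00' (no match yet)
Bit 12: prefix='000' -> emit 'j', reset

Answer: dckdkj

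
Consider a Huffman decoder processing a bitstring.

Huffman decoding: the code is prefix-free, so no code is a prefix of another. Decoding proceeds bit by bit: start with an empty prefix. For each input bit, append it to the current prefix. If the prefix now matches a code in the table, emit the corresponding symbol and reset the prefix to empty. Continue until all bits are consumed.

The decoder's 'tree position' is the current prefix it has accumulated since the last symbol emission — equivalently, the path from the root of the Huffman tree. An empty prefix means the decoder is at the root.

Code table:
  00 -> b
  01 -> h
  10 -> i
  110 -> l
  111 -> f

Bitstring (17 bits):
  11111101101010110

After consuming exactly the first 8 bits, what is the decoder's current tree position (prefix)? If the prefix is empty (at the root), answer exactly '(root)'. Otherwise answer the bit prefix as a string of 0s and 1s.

Bit 0: prefix='1' (no match yet)
Bit 1: prefix='11' (no match yet)
Bit 2: prefix='111' -> emit 'f', reset
Bit 3: prefix='1' (no match yet)
Bit 4: prefix='11' (no match yet)
Bit 5: prefix='111' -> emit 'f', reset
Bit 6: prefix='0' (no match yet)
Bit 7: prefix='01' -> emit 'h', reset

Answer: (root)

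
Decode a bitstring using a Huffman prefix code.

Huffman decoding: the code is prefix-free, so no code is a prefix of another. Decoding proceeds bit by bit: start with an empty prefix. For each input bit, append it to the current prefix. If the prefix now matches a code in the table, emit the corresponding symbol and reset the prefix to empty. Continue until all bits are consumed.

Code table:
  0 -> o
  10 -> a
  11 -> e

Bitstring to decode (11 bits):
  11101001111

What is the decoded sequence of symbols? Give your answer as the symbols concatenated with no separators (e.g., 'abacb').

Bit 0: prefix='1' (no match yet)
Bit 1: prefix='11' -> emit 'e', reset
Bit 2: prefix='1' (no match yet)
Bit 3: prefix='10' -> emit 'a', reset
Bit 4: prefix='1' (no match yet)
Bit 5: prefix='10' -> emit 'a', reset
Bit 6: prefix='0' -> emit 'o', reset
Bit 7: prefix='1' (no match yet)
Bit 8: prefix='11' -> emit 'e', reset
Bit 9: prefix='1' (no match yet)
Bit 10: prefix='11' -> emit 'e', reset

Answer: eaaoee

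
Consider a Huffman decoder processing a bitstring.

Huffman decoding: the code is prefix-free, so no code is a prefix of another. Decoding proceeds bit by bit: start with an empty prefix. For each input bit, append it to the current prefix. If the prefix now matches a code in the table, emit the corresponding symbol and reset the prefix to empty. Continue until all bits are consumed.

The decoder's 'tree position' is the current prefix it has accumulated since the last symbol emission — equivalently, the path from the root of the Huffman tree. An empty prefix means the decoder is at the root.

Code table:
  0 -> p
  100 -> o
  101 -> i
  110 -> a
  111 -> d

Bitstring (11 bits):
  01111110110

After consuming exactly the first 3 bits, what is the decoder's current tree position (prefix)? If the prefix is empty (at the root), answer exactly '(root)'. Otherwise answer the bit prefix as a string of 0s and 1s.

Bit 0: prefix='0' -> emit 'p', reset
Bit 1: prefix='1' (no match yet)
Bit 2: prefix='11' (no match yet)

Answer: 11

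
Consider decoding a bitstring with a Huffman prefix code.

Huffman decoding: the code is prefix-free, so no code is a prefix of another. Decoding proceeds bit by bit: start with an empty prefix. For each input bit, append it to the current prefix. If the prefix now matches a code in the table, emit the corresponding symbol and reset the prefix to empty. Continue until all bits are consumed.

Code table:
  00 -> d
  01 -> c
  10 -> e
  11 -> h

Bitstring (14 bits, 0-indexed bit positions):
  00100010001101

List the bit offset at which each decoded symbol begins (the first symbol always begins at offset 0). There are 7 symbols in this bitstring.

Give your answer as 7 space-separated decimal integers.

Answer: 0 2 4 6 8 10 12

Derivation:
Bit 0: prefix='0' (no match yet)
Bit 1: prefix='00' -> emit 'd', reset
Bit 2: prefix='1' (no match yet)
Bit 3: prefix='10' -> emit 'e', reset
Bit 4: prefix='0' (no match yet)
Bit 5: prefix='00' -> emit 'd', reset
Bit 6: prefix='1' (no match yet)
Bit 7: prefix='10' -> emit 'e', reset
Bit 8: prefix='0' (no match yet)
Bit 9: prefix='00' -> emit 'd', reset
Bit 10: prefix='1' (no match yet)
Bit 11: prefix='11' -> emit 'h', reset
Bit 12: prefix='0' (no match yet)
Bit 13: prefix='01' -> emit 'c', reset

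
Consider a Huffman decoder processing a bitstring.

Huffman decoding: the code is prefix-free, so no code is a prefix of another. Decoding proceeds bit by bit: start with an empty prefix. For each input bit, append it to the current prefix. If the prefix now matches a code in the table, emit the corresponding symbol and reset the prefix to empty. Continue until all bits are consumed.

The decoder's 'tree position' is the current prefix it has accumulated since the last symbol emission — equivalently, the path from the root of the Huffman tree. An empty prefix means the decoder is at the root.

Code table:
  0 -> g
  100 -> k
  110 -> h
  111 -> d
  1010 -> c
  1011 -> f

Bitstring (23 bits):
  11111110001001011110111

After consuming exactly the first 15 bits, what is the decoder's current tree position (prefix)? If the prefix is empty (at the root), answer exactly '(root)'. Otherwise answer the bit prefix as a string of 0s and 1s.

Answer: 10

Derivation:
Bit 0: prefix='1' (no match yet)
Bit 1: prefix='11' (no match yet)
Bit 2: prefix='111' -> emit 'd', reset
Bit 3: prefix='1' (no match yet)
Bit 4: prefix='11' (no match yet)
Bit 5: prefix='111' -> emit 'd', reset
Bit 6: prefix='1' (no match yet)
Bit 7: prefix='10' (no match yet)
Bit 8: prefix='100' -> emit 'k', reset
Bit 9: prefix='0' -> emit 'g', reset
Bit 10: prefix='1' (no match yet)
Bit 11: prefix='10' (no match yet)
Bit 12: prefix='100' -> emit 'k', reset
Bit 13: prefix='1' (no match yet)
Bit 14: prefix='10' (no match yet)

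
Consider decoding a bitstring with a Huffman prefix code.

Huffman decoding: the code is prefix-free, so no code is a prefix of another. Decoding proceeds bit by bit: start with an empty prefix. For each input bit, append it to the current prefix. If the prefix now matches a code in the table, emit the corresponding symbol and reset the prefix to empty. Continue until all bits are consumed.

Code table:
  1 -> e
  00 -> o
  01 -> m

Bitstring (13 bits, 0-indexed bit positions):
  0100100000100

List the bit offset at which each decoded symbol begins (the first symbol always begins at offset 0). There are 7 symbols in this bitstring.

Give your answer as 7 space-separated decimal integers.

Answer: 0 2 4 5 7 9 11

Derivation:
Bit 0: prefix='0' (no match yet)
Bit 1: prefix='01' -> emit 'm', reset
Bit 2: prefix='0' (no match yet)
Bit 3: prefix='00' -> emit 'o', reset
Bit 4: prefix='1' -> emit 'e', reset
Bit 5: prefix='0' (no match yet)
Bit 6: prefix='00' -> emit 'o', reset
Bit 7: prefix='0' (no match yet)
Bit 8: prefix='00' -> emit 'o', reset
Bit 9: prefix='0' (no match yet)
Bit 10: prefix='01' -> emit 'm', reset
Bit 11: prefix='0' (no match yet)
Bit 12: prefix='00' -> emit 'o', reset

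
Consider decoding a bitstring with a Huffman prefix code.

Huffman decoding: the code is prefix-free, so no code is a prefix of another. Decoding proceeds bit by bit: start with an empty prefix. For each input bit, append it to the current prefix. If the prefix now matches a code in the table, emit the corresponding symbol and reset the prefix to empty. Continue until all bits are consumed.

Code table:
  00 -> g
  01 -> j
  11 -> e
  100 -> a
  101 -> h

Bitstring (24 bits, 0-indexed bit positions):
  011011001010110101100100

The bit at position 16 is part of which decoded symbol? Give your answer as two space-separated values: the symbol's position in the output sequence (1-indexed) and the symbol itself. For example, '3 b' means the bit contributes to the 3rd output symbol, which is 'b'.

Bit 0: prefix='0' (no match yet)
Bit 1: prefix='01' -> emit 'j', reset
Bit 2: prefix='1' (no match yet)
Bit 3: prefix='10' (no match yet)
Bit 4: prefix='101' -> emit 'h', reset
Bit 5: prefix='1' (no match yet)
Bit 6: prefix='10' (no match yet)
Bit 7: prefix='100' -> emit 'a', reset
Bit 8: prefix='1' (no match yet)
Bit 9: prefix='10' (no match yet)
Bit 10: prefix='101' -> emit 'h', reset
Bit 11: prefix='0' (no match yet)
Bit 12: prefix='01' -> emit 'j', reset
Bit 13: prefix='1' (no match yet)
Bit 14: prefix='10' (no match yet)
Bit 15: prefix='101' -> emit 'h', reset
Bit 16: prefix='0' (no match yet)
Bit 17: prefix='01' -> emit 'j', reset
Bit 18: prefix='1' (no match yet)
Bit 19: prefix='10' (no match yet)
Bit 20: prefix='100' -> emit 'a', reset

Answer: 7 j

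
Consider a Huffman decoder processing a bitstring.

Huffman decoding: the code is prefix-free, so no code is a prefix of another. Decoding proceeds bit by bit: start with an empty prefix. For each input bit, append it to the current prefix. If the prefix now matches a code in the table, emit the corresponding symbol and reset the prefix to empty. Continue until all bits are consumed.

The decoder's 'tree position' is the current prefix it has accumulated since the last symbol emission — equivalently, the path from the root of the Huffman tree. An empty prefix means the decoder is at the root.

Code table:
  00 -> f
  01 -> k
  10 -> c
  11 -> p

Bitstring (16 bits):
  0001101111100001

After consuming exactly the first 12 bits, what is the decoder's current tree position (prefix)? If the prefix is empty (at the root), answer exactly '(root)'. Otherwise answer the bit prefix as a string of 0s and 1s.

Answer: (root)

Derivation:
Bit 0: prefix='0' (no match yet)
Bit 1: prefix='00' -> emit 'f', reset
Bit 2: prefix='0' (no match yet)
Bit 3: prefix='01' -> emit 'k', reset
Bit 4: prefix='1' (no match yet)
Bit 5: prefix='10' -> emit 'c', reset
Bit 6: prefix='1' (no match yet)
Bit 7: prefix='11' -> emit 'p', reset
Bit 8: prefix='1' (no match yet)
Bit 9: prefix='11' -> emit 'p', reset
Bit 10: prefix='1' (no match yet)
Bit 11: prefix='10' -> emit 'c', reset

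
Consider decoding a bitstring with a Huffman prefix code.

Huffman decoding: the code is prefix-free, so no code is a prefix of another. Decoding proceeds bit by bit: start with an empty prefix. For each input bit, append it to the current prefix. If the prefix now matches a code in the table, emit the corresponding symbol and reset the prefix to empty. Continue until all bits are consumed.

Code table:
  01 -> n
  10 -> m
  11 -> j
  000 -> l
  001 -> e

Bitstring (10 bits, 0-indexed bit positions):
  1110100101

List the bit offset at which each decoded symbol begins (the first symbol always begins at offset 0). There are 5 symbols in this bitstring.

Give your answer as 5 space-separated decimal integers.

Answer: 0 2 4 6 8

Derivation:
Bit 0: prefix='1' (no match yet)
Bit 1: prefix='11' -> emit 'j', reset
Bit 2: prefix='1' (no match yet)
Bit 3: prefix='10' -> emit 'm', reset
Bit 4: prefix='1' (no match yet)
Bit 5: prefix='10' -> emit 'm', reset
Bit 6: prefix='0' (no match yet)
Bit 7: prefix='01' -> emit 'n', reset
Bit 8: prefix='0' (no match yet)
Bit 9: prefix='01' -> emit 'n', reset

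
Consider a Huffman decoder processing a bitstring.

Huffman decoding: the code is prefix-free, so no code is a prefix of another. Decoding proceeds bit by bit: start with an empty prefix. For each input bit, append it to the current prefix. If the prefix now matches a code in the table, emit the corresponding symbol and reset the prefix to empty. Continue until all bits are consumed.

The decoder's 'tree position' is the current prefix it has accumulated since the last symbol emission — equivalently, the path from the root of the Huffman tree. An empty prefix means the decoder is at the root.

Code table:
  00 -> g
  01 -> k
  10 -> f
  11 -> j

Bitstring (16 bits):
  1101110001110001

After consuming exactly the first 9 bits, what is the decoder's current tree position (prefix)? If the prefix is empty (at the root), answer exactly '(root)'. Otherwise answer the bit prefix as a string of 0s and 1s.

Answer: 0

Derivation:
Bit 0: prefix='1' (no match yet)
Bit 1: prefix='11' -> emit 'j', reset
Bit 2: prefix='0' (no match yet)
Bit 3: prefix='01' -> emit 'k', reset
Bit 4: prefix='1' (no match yet)
Bit 5: prefix='11' -> emit 'j', reset
Bit 6: prefix='0' (no match yet)
Bit 7: prefix='00' -> emit 'g', reset
Bit 8: prefix='0' (no match yet)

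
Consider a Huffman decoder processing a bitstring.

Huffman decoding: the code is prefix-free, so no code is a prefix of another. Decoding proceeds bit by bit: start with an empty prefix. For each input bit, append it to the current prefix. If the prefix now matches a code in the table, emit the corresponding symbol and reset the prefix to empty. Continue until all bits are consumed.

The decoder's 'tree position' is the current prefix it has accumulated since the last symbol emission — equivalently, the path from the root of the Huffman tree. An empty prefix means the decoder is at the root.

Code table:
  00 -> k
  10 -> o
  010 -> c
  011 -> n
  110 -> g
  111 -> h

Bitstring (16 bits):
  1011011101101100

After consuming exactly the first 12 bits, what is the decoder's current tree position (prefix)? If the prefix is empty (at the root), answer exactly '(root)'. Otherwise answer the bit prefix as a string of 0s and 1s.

Answer: 0

Derivation:
Bit 0: prefix='1' (no match yet)
Bit 1: prefix='10' -> emit 'o', reset
Bit 2: prefix='1' (no match yet)
Bit 3: prefix='11' (no match yet)
Bit 4: prefix='110' -> emit 'g', reset
Bit 5: prefix='1' (no match yet)
Bit 6: prefix='11' (no match yet)
Bit 7: prefix='111' -> emit 'h', reset
Bit 8: prefix='0' (no match yet)
Bit 9: prefix='01' (no match yet)
Bit 10: prefix='011' -> emit 'n', reset
Bit 11: prefix='0' (no match yet)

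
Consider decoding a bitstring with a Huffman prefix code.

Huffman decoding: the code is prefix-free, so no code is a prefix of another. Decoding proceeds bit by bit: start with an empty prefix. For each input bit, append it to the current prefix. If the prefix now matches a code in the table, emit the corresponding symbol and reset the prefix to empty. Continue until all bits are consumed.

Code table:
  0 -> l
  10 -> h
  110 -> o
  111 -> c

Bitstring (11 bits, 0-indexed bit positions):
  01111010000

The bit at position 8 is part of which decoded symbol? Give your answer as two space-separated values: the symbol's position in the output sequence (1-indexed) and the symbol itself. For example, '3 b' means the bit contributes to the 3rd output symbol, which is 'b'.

Bit 0: prefix='0' -> emit 'l', reset
Bit 1: prefix='1' (no match yet)
Bit 2: prefix='11' (no match yet)
Bit 3: prefix='111' -> emit 'c', reset
Bit 4: prefix='1' (no match yet)
Bit 5: prefix='10' -> emit 'h', reset
Bit 6: prefix='1' (no match yet)
Bit 7: prefix='10' -> emit 'h', reset
Bit 8: prefix='0' -> emit 'l', reset
Bit 9: prefix='0' -> emit 'l', reset
Bit 10: prefix='0' -> emit 'l', reset

Answer: 5 l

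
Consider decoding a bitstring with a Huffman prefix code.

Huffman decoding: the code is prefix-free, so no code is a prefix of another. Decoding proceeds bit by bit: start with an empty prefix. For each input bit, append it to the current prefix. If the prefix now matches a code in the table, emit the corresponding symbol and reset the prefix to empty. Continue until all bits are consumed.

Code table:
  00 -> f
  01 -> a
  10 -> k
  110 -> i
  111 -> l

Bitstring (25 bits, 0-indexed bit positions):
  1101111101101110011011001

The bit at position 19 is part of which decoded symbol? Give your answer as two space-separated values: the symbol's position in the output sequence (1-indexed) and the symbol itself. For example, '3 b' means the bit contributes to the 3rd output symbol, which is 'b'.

Answer: 7 i

Derivation:
Bit 0: prefix='1' (no match yet)
Bit 1: prefix='11' (no match yet)
Bit 2: prefix='110' -> emit 'i', reset
Bit 3: prefix='1' (no match yet)
Bit 4: prefix='11' (no match yet)
Bit 5: prefix='111' -> emit 'l', reset
Bit 6: prefix='1' (no match yet)
Bit 7: prefix='11' (no match yet)
Bit 8: prefix='110' -> emit 'i', reset
Bit 9: prefix='1' (no match yet)
Bit 10: prefix='11' (no match yet)
Bit 11: prefix='110' -> emit 'i', reset
Bit 12: prefix='1' (no match yet)
Bit 13: prefix='11' (no match yet)
Bit 14: prefix='111' -> emit 'l', reset
Bit 15: prefix='0' (no match yet)
Bit 16: prefix='00' -> emit 'f', reset
Bit 17: prefix='1' (no match yet)
Bit 18: prefix='11' (no match yet)
Bit 19: prefix='110' -> emit 'i', reset
Bit 20: prefix='1' (no match yet)
Bit 21: prefix='11' (no match yet)
Bit 22: prefix='110' -> emit 'i', reset
Bit 23: prefix='0' (no match yet)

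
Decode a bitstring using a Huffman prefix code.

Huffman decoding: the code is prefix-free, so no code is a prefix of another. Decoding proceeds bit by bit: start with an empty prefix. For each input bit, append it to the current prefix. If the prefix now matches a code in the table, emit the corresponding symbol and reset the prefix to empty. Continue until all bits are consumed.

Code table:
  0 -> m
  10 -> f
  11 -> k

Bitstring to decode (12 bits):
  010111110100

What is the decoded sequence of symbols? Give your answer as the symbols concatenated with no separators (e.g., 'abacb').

Bit 0: prefix='0' -> emit 'm', reset
Bit 1: prefix='1' (no match yet)
Bit 2: prefix='10' -> emit 'f', reset
Bit 3: prefix='1' (no match yet)
Bit 4: prefix='11' -> emit 'k', reset
Bit 5: prefix='1' (no match yet)
Bit 6: prefix='11' -> emit 'k', reset
Bit 7: prefix='1' (no match yet)
Bit 8: prefix='10' -> emit 'f', reset
Bit 9: prefix='1' (no match yet)
Bit 10: prefix='10' -> emit 'f', reset
Bit 11: prefix='0' -> emit 'm', reset

Answer: mfkkffm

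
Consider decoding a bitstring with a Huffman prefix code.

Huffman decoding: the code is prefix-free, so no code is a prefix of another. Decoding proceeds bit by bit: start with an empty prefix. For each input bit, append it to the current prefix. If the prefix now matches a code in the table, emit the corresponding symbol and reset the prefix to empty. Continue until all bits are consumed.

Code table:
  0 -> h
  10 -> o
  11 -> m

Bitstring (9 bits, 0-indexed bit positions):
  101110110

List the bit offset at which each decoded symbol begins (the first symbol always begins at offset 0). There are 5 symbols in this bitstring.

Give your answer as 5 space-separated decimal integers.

Answer: 0 2 4 6 8

Derivation:
Bit 0: prefix='1' (no match yet)
Bit 1: prefix='10' -> emit 'o', reset
Bit 2: prefix='1' (no match yet)
Bit 3: prefix='11' -> emit 'm', reset
Bit 4: prefix='1' (no match yet)
Bit 5: prefix='10' -> emit 'o', reset
Bit 6: prefix='1' (no match yet)
Bit 7: prefix='11' -> emit 'm', reset
Bit 8: prefix='0' -> emit 'h', reset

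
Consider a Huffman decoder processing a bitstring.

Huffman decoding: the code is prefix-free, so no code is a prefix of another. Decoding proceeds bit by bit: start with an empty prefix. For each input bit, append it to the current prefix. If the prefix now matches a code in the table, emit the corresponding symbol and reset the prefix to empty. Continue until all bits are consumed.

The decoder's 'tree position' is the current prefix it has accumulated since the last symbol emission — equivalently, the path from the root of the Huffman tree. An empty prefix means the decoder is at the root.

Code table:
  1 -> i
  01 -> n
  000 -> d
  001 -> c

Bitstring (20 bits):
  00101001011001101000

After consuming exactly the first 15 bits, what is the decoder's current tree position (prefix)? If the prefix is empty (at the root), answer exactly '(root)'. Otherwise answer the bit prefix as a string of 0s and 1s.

Bit 0: prefix='0' (no match yet)
Bit 1: prefix='00' (no match yet)
Bit 2: prefix='001' -> emit 'c', reset
Bit 3: prefix='0' (no match yet)
Bit 4: prefix='01' -> emit 'n', reset
Bit 5: prefix='0' (no match yet)
Bit 6: prefix='00' (no match yet)
Bit 7: prefix='001' -> emit 'c', reset
Bit 8: prefix='0' (no match yet)
Bit 9: prefix='01' -> emit 'n', reset
Bit 10: prefix='1' -> emit 'i', reset
Bit 11: prefix='0' (no match yet)
Bit 12: prefix='00' (no match yet)
Bit 13: prefix='001' -> emit 'c', reset
Bit 14: prefix='1' -> emit 'i', reset

Answer: (root)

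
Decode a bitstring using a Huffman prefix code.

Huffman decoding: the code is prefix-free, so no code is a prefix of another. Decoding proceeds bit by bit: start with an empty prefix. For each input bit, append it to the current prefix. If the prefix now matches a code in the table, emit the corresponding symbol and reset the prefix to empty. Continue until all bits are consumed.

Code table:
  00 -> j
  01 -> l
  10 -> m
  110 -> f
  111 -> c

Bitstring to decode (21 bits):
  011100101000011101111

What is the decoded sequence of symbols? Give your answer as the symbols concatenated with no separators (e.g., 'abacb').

Answer: lflljjclc

Derivation:
Bit 0: prefix='0' (no match yet)
Bit 1: prefix='01' -> emit 'l', reset
Bit 2: prefix='1' (no match yet)
Bit 3: prefix='11' (no match yet)
Bit 4: prefix='110' -> emit 'f', reset
Bit 5: prefix='0' (no match yet)
Bit 6: prefix='01' -> emit 'l', reset
Bit 7: prefix='0' (no match yet)
Bit 8: prefix='01' -> emit 'l', reset
Bit 9: prefix='0' (no match yet)
Bit 10: prefix='00' -> emit 'j', reset
Bit 11: prefix='0' (no match yet)
Bit 12: prefix='00' -> emit 'j', reset
Bit 13: prefix='1' (no match yet)
Bit 14: prefix='11' (no match yet)
Bit 15: prefix='111' -> emit 'c', reset
Bit 16: prefix='0' (no match yet)
Bit 17: prefix='01' -> emit 'l', reset
Bit 18: prefix='1' (no match yet)
Bit 19: prefix='11' (no match yet)
Bit 20: prefix='111' -> emit 'c', reset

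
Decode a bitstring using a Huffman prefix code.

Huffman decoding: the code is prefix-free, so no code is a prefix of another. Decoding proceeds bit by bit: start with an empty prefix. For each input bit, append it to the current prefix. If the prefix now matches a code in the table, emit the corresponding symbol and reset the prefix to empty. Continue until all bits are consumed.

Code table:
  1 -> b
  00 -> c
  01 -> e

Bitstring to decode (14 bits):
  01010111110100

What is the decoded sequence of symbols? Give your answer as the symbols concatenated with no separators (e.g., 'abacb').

Bit 0: prefix='0' (no match yet)
Bit 1: prefix='01' -> emit 'e', reset
Bit 2: prefix='0' (no match yet)
Bit 3: prefix='01' -> emit 'e', reset
Bit 4: prefix='0' (no match yet)
Bit 5: prefix='01' -> emit 'e', reset
Bit 6: prefix='1' -> emit 'b', reset
Bit 7: prefix='1' -> emit 'b', reset
Bit 8: prefix='1' -> emit 'b', reset
Bit 9: prefix='1' -> emit 'b', reset
Bit 10: prefix='0' (no match yet)
Bit 11: prefix='01' -> emit 'e', reset
Bit 12: prefix='0' (no match yet)
Bit 13: prefix='00' -> emit 'c', reset

Answer: eeebbbbec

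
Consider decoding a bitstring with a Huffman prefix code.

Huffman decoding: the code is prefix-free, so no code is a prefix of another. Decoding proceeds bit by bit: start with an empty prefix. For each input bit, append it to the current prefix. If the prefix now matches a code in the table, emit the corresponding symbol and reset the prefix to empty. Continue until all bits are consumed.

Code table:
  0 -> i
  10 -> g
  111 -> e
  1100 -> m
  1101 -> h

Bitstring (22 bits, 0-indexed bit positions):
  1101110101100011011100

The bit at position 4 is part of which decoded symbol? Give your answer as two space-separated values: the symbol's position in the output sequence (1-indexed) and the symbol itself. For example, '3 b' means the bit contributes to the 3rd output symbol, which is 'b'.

Answer: 2 h

Derivation:
Bit 0: prefix='1' (no match yet)
Bit 1: prefix='11' (no match yet)
Bit 2: prefix='110' (no match yet)
Bit 3: prefix='1101' -> emit 'h', reset
Bit 4: prefix='1' (no match yet)
Bit 5: prefix='11' (no match yet)
Bit 6: prefix='110' (no match yet)
Bit 7: prefix='1101' -> emit 'h', reset
Bit 8: prefix='0' -> emit 'i', reset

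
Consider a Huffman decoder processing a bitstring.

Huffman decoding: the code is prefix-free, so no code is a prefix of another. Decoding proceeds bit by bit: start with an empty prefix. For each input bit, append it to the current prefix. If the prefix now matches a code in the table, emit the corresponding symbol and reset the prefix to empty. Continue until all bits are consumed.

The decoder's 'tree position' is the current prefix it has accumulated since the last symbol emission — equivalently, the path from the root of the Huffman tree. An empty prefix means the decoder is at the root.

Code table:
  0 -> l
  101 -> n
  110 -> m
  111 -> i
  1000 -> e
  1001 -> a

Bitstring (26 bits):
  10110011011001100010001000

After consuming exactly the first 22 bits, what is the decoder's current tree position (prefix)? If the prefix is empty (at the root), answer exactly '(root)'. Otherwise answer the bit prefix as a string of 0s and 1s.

Answer: (root)

Derivation:
Bit 0: prefix='1' (no match yet)
Bit 1: prefix='10' (no match yet)
Bit 2: prefix='101' -> emit 'n', reset
Bit 3: prefix='1' (no match yet)
Bit 4: prefix='10' (no match yet)
Bit 5: prefix='100' (no match yet)
Bit 6: prefix='1001' -> emit 'a', reset
Bit 7: prefix='1' (no match yet)
Bit 8: prefix='10' (no match yet)
Bit 9: prefix='101' -> emit 'n', reset
Bit 10: prefix='1' (no match yet)
Bit 11: prefix='10' (no match yet)
Bit 12: prefix='100' (no match yet)
Bit 13: prefix='1001' -> emit 'a', reset
Bit 14: prefix='1' (no match yet)
Bit 15: prefix='10' (no match yet)
Bit 16: prefix='100' (no match yet)
Bit 17: prefix='1000' -> emit 'e', reset
Bit 18: prefix='1' (no match yet)
Bit 19: prefix='10' (no match yet)
Bit 20: prefix='100' (no match yet)
Bit 21: prefix='1000' -> emit 'e', reset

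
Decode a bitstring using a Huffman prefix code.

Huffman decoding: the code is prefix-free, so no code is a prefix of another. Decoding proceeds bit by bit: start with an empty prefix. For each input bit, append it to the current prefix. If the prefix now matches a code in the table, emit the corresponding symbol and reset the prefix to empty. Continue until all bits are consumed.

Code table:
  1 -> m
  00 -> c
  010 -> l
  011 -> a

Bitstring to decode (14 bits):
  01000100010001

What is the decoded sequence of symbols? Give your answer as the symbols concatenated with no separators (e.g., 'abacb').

Bit 0: prefix='0' (no match yet)
Bit 1: prefix='01' (no match yet)
Bit 2: prefix='010' -> emit 'l', reset
Bit 3: prefix='0' (no match yet)
Bit 4: prefix='00' -> emit 'c', reset
Bit 5: prefix='1' -> emit 'm', reset
Bit 6: prefix='0' (no match yet)
Bit 7: prefix='00' -> emit 'c', reset
Bit 8: prefix='0' (no match yet)
Bit 9: prefix='01' (no match yet)
Bit 10: prefix='010' -> emit 'l', reset
Bit 11: prefix='0' (no match yet)
Bit 12: prefix='00' -> emit 'c', reset
Bit 13: prefix='1' -> emit 'm', reset

Answer: lcmclcm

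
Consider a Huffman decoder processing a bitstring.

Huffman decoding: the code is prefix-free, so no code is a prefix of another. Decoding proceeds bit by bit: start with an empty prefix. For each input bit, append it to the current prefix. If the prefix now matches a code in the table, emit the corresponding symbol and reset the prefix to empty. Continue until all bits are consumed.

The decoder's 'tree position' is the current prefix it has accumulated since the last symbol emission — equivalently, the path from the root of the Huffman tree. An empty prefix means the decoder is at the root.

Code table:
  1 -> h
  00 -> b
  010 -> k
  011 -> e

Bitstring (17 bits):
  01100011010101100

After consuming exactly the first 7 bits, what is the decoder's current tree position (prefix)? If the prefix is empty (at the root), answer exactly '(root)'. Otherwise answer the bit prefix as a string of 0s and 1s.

Answer: 01

Derivation:
Bit 0: prefix='0' (no match yet)
Bit 1: prefix='01' (no match yet)
Bit 2: prefix='011' -> emit 'e', reset
Bit 3: prefix='0' (no match yet)
Bit 4: prefix='00' -> emit 'b', reset
Bit 5: prefix='0' (no match yet)
Bit 6: prefix='01' (no match yet)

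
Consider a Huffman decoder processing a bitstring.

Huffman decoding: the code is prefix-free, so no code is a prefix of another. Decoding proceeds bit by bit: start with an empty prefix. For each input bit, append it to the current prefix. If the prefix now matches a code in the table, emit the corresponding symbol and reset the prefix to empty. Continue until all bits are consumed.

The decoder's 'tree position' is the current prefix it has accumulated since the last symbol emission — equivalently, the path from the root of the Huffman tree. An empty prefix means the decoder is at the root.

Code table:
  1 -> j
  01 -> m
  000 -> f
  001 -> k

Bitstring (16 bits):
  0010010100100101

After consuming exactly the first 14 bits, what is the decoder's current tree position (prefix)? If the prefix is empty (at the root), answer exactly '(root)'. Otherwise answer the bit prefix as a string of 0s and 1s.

Answer: (root)

Derivation:
Bit 0: prefix='0' (no match yet)
Bit 1: prefix='00' (no match yet)
Bit 2: prefix='001' -> emit 'k', reset
Bit 3: prefix='0' (no match yet)
Bit 4: prefix='00' (no match yet)
Bit 5: prefix='001' -> emit 'k', reset
Bit 6: prefix='0' (no match yet)
Bit 7: prefix='01' -> emit 'm', reset
Bit 8: prefix='0' (no match yet)
Bit 9: prefix='00' (no match yet)
Bit 10: prefix='001' -> emit 'k', reset
Bit 11: prefix='0' (no match yet)
Bit 12: prefix='00' (no match yet)
Bit 13: prefix='001' -> emit 'k', reset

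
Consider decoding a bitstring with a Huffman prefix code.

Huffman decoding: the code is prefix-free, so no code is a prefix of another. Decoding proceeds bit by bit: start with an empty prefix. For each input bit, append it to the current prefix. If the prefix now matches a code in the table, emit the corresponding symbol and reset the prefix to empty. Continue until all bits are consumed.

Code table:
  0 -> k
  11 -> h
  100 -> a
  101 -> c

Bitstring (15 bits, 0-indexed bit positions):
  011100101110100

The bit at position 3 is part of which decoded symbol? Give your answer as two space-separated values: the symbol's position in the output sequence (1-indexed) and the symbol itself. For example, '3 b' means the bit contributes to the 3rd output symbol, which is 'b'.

Answer: 3 a

Derivation:
Bit 0: prefix='0' -> emit 'k', reset
Bit 1: prefix='1' (no match yet)
Bit 2: prefix='11' -> emit 'h', reset
Bit 3: prefix='1' (no match yet)
Bit 4: prefix='10' (no match yet)
Bit 5: prefix='100' -> emit 'a', reset
Bit 6: prefix='1' (no match yet)
Bit 7: prefix='10' (no match yet)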